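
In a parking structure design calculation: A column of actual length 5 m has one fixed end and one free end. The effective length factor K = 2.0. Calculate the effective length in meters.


L_eff = K * L
= 2.0 * 5
= 10.0 m

10.0 m


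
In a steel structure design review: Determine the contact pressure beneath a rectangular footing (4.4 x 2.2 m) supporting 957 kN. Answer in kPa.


A = 4.4 * 2.2 = 9.68 m^2
q = P / A = 957 / 9.68
= 98.8636 kPa

98.8636 kPa


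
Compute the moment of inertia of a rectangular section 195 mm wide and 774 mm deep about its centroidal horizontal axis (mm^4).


I = b * h^3 / 12
= 195 * 774^3 / 12
= 195 * 463684824 / 12
= 7534878390.0 mm^4

7534878390.0 mm^4


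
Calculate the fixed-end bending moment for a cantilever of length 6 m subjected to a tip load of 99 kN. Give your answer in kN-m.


For a cantilever with a point load at the free end:
M_max = P * L = 99 * 6 = 594 kN-m

594 kN-m


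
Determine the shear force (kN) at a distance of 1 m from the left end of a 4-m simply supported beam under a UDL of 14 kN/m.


R_A = w * L / 2 = 14 * 4 / 2 = 28.0 kN
V(x) = R_A - w * x = 28.0 - 14 * 1
= 14.0 kN

14.0 kN


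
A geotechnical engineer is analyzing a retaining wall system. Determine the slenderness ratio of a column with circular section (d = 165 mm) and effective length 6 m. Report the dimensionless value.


Radius of gyration r = d / 4 = 165 / 4 = 41.25 mm
L_eff = 6000.0 mm
Slenderness ratio = L / r = 6000.0 / 41.25 = 145.45 (dimensionless)

145.45 (dimensionless)


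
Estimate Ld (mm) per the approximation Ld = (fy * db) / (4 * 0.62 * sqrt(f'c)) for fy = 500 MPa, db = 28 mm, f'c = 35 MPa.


Ld = (fy * db) / (4 * 0.62 * sqrt(f'c))
= (500 * 28) / (4 * 0.62 * sqrt(35))
= 14000 / 14.6719
= 954.21 mm

954.21 mm


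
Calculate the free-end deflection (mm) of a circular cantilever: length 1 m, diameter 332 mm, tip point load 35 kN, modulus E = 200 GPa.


I = pi * d^4 / 64 = pi * 332^4 / 64 = 596378850.42 mm^4
L = 1000.0 mm, P = 35000.0 N, E = 200000.0 MPa
delta = P * L^3 / (3 * E * I)
= 35000.0 * 1000.0^3 / (3 * 200000.0 * 596378850.42)
= 0.0978 mm

0.0978 mm


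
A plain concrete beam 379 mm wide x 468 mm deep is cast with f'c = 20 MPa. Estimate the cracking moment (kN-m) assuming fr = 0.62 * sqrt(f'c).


fr = 0.62 * sqrt(20) = 0.62 * 4.4721 = 2.7727 MPa
I = 379 * 468^3 / 12 = 3237393744.0 mm^4
y_t = 234.0 mm
M_cr = fr * I / y_t = 2.7727 * 3237393744.0 / 234.0 N-mm
= 38.3607 kN-m

38.3607 kN-m


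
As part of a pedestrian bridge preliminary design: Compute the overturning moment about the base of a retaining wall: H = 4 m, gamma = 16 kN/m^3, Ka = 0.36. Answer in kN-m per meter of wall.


Pa = 0.5 * Ka * gamma * H^2
= 0.5 * 0.36 * 16 * 4^2
= 46.08 kN/m
Arm = H / 3 = 4 / 3 = 1.3333 m
Mo = Pa * arm = Pa * H / 3 = 46.08 * 4 / 3 = 61.44 kN-m/m

61.44 kN-m/m


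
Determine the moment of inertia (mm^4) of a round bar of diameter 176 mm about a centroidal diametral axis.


r = d / 2 = 176 / 2 = 88.0 mm
I = pi * r^4 / 4 = pi * 88.0^4 / 4
= 47099963.43 mm^4

47099963.43 mm^4


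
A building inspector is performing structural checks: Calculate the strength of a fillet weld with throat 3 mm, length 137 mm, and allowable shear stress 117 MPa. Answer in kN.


Strength = throat * length * allowable stress
= 3 * 137 * 117 N
= 48087 N
= 48.09 kN

48.09 kN


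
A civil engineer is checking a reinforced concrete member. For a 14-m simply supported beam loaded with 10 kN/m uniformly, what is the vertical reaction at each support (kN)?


Total load = w * L = 10 * 14 = 140 kN
By symmetry, each reaction R = total / 2 = 140 / 2 = 70.0 kN

70.0 kN


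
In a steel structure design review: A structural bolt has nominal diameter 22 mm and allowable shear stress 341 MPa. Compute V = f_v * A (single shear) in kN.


A = pi * d^2 / 4 = pi * 22^2 / 4 = 380.1327 mm^2
V = f_v * A / 1000 = 341 * 380.1327 / 1000
= 129.6253 kN

129.6253 kN


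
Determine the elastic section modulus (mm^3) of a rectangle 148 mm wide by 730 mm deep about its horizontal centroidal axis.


S = b * h^2 / 6
= 148 * 730^2 / 6
= 148 * 532900 / 6
= 13144866.67 mm^3

13144866.67 mm^3


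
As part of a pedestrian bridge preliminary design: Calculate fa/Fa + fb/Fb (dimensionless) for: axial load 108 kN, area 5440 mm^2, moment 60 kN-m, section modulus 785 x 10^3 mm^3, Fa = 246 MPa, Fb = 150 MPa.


f_a = P / A = 108000.0 / 5440 = 19.8529 MPa
f_b = M / S = 60000000.0 / 785000.0 = 76.4331 MPa
Ratio = f_a / Fa + f_b / Fb
= 19.8529 / 246 + 76.4331 / 150
= 0.5903 (dimensionless)

0.5903 (dimensionless)


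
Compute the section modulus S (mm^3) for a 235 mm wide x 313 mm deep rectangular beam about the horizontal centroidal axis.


S = b * h^2 / 6
= 235 * 313^2 / 6
= 235 * 97969 / 6
= 3837119.17 mm^3

3837119.17 mm^3


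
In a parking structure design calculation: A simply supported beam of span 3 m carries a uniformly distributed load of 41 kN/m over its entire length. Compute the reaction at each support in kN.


Total load = w * L = 41 * 3 = 123 kN
By symmetry, each reaction R = total / 2 = 123 / 2 = 61.5 kN

61.5 kN


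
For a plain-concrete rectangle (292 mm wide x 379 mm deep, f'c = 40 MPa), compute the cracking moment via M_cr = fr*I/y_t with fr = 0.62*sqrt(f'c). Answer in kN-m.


fr = 0.62 * sqrt(40) = 0.62 * 6.3246 = 3.9212 MPa
I = 292 * 379^3 / 12 = 1324705182.33 mm^4
y_t = 189.5 mm
M_cr = fr * I / y_t = 3.9212 * 1324705182.33 / 189.5 N-mm
= 27.4114 kN-m

27.4114 kN-m


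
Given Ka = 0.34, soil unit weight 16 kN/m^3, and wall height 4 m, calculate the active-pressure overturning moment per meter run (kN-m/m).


Pa = 0.5 * Ka * gamma * H^2
= 0.5 * 0.34 * 16 * 4^2
= 43.52 kN/m
Arm = H / 3 = 4 / 3 = 1.3333 m
Mo = Pa * arm = Pa * H / 3 = 43.52 * 4 / 3 = 58.0267 kN-m/m

58.0267 kN-m/m


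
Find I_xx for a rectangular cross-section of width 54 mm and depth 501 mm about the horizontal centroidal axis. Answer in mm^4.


I = b * h^3 / 12
= 54 * 501^3 / 12
= 54 * 125751501 / 12
= 565881754.5 mm^4

565881754.5 mm^4


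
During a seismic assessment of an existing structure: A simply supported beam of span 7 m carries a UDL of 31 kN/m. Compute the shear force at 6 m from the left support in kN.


R_A = w * L / 2 = 31 * 7 / 2 = 108.5 kN
V(x) = R_A - w * x = 108.5 - 31 * 6
= -77.5 kN

-77.5 kN


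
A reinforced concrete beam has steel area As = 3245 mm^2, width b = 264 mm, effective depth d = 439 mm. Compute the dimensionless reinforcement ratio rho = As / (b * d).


rho = As / (b * d)
= 3245 / (264 * 439)
= 3245 / 115896
= 0.027999 (dimensionless)

0.027999 (dimensionless)


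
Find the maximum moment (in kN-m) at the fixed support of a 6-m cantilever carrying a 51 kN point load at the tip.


For a cantilever with a point load at the free end:
M_max = P * L = 51 * 6 = 306 kN-m

306 kN-m


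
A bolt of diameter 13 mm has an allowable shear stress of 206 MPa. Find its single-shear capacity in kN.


A = pi * d^2 / 4 = pi * 13^2 / 4 = 132.7323 mm^2
V = f_v * A / 1000 = 206 * 132.7323 / 1000
= 27.3429 kN

27.3429 kN


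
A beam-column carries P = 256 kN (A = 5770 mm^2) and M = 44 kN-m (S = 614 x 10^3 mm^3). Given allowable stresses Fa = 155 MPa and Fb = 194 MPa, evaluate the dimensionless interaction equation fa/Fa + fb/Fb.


f_a = P / A = 256000.0 / 5770 = 44.3674 MPa
f_b = M / S = 44000000.0 / 614000.0 = 71.6612 MPa
Ratio = f_a / Fa + f_b / Fb
= 44.3674 / 155 + 71.6612 / 194
= 0.6556 (dimensionless)

0.6556 (dimensionless)


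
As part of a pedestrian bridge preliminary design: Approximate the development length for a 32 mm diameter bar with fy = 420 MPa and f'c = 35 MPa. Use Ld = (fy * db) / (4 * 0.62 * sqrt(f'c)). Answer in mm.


Ld = (fy * db) / (4 * 0.62 * sqrt(f'c))
= (420 * 32) / (4 * 0.62 * sqrt(35))
= 13440 / 14.6719
= 916.04 mm

916.04 mm


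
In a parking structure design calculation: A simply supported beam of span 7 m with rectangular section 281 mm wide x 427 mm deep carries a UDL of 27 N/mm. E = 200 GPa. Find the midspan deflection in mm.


I = 281 * 427^3 / 12 = 1823092476.92 mm^4
L = 7000.0 mm, w = 27 N/mm, E = 200000.0 MPa
delta = 5 * w * L^4 / (384 * E * I)
= 5 * 27 * 7000.0^4 / (384 * 200000.0 * 1823092476.92)
= 2.315 mm

2.315 mm


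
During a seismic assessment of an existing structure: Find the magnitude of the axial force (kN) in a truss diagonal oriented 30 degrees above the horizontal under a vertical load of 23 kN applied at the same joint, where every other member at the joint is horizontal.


At the joint, only the diagonal has a vertical component, so vertical equilibrium gives:
F * sin(30) = 23
F = 23 / sin(30)
= 23 / 0.5
= 46.0 kN

46.0 kN


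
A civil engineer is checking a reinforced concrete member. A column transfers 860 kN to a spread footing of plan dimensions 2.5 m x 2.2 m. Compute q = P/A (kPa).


A = 2.5 * 2.2 = 5.5 m^2
q = P / A = 860 / 5.5
= 156.3636 kPa

156.3636 kPa


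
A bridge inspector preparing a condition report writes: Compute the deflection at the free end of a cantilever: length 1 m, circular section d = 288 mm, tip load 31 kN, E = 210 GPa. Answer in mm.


I = pi * d^4 / 64 = pi * 288^4 / 64 = 337706834.33 mm^4
L = 1000.0 mm, P = 31000.0 N, E = 210000.0 MPa
delta = P * L^3 / (3 * E * I)
= 31000.0 * 1000.0^3 / (3 * 210000.0 * 337706834.33)
= 0.1457 mm

0.1457 mm


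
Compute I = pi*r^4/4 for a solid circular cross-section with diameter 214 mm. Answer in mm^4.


r = d / 2 = 214 / 2 = 107.0 mm
I = pi * r^4 / 4 = pi * 107.0^4 / 4
= 102949677.88 mm^4

102949677.88 mm^4


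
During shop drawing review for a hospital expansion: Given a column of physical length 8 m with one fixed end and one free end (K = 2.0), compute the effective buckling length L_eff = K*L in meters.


L_eff = K * L
= 2.0 * 8
= 16.0 m

16.0 m


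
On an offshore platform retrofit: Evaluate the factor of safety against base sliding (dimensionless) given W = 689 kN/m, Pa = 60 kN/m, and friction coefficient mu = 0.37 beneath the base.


Resisting force = mu * W = 0.37 * 689 = 254.93 kN/m
FOS = Resisting / Driving = 254.93 / 60
= 4.2488 (dimensionless)

4.2488 (dimensionless)


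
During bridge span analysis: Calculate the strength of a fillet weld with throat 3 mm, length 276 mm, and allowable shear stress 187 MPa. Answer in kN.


Strength = throat * length * allowable stress
= 3 * 276 * 187 N
= 154836 N
= 154.84 kN

154.84 kN


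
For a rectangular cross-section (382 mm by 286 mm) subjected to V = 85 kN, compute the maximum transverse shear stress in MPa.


A = b * h = 382 * 286 = 109252 mm^2
V = 85 kN = 85000.0 N
tau_max = 1.5 * V / A = 1.5 * 85000.0 / 109252
= 1.167 MPa

1.167 MPa


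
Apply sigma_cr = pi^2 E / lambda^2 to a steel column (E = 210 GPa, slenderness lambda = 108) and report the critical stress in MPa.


sigma_cr = pi^2 * E / lambda^2
= 9.8696 * 210000.0 / 108^2
= 9.8696 * 210000.0 / 11664
= 177.6935 MPa

177.6935 MPa


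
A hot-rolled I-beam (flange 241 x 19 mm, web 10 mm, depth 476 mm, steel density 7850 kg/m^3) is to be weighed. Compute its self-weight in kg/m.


A_flanges = 2 * 241 * 19 = 9158 mm^2
A_web = (476 - 2 * 19) * 10 = 4380 mm^2
A_total = 9158 + 4380 = 13538 mm^2 = 0.013538 m^2
Weight = rho * A = 7850 * 0.013538 = 106.2733 kg/m

106.2733 kg/m


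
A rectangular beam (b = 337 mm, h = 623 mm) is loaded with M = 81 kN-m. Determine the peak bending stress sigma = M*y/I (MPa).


I = b * h^3 / 12 = 337 * 623^3 / 12 = 6790672639.92 mm^4
y = h / 2 = 623 / 2 = 311.5 mm
M = 81 kN-m = 81000000.0 N-mm
sigma = M * y / I = 81000000.0 * 311.5 / 6790672639.92
= 3.72 MPa

3.72 MPa


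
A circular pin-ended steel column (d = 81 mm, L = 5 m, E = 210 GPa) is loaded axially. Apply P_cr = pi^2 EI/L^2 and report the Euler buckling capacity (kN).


I = pi * d^4 / 64 = 2113050.98 mm^4
L = 5000.0 mm
P_cr = pi^2 * E * I / L^2
= 9.8696 * 210000.0 * 2113050.98 / 5000.0^2
= 175181.81 N = 175.1818 kN

175.1818 kN


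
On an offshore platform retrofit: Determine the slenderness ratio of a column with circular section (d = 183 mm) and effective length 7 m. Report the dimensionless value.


Radius of gyration r = d / 4 = 183 / 4 = 45.75 mm
L_eff = 7000.0 mm
Slenderness ratio = L / r = 7000.0 / 45.75 = 153.01 (dimensionless)

153.01 (dimensionless)


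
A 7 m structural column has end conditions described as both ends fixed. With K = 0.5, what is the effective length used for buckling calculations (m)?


L_eff = K * L
= 0.5 * 7
= 3.5 m

3.5 m


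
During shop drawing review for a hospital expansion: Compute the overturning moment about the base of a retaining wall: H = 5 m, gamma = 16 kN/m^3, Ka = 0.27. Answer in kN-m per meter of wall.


Pa = 0.5 * Ka * gamma * H^2
= 0.5 * 0.27 * 16 * 5^2
= 54.0 kN/m
Arm = H / 3 = 5 / 3 = 1.6667 m
Mo = Pa * arm = Pa * H / 3 = 54.0 * 5 / 3 = 90.0 kN-m/m

90.0 kN-m/m


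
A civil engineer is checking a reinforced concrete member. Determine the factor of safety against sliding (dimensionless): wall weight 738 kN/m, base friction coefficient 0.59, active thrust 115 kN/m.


Resisting force = mu * W = 0.59 * 738 = 435.42 kN/m
FOS = Resisting / Driving = 435.42 / 115
= 3.7863 (dimensionless)

3.7863 (dimensionless)


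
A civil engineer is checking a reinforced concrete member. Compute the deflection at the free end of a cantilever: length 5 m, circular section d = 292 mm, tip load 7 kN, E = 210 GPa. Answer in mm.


I = pi * d^4 / 64 = pi * 292^4 / 64 = 356862821.2 mm^4
L = 5000.0 mm, P = 7000.0 N, E = 210000.0 MPa
delta = P * L^3 / (3 * E * I)
= 7000.0 * 5000.0^3 / (3 * 210000.0 * 356862821.2)
= 3.8919 mm

3.8919 mm


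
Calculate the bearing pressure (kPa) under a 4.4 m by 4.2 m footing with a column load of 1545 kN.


A = 4.4 * 4.2 = 18.48 m^2
q = P / A = 1545 / 18.48
= 83.6039 kPa

83.6039 kPa


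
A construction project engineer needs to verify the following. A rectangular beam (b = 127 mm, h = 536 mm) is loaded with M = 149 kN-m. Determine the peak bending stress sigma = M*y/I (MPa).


I = b * h^3 / 12 = 127 * 536^3 / 12 = 1629734442.67 mm^4
y = h / 2 = 536 / 2 = 268.0 mm
M = 149 kN-m = 149000000.0 N-mm
sigma = M * y / I = 149000000.0 * 268.0 / 1629734442.67
= 24.5 MPa

24.5 MPa


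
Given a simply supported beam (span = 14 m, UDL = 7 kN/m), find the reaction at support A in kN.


Total load = w * L = 7 * 14 = 98 kN
By symmetry, each reaction R = total / 2 = 98 / 2 = 49.0 kN

49.0 kN


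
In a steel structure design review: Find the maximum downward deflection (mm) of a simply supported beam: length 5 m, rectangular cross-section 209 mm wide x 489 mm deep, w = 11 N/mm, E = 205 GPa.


I = 209 * 489^3 / 12 = 2036533776.75 mm^4
L = 5000.0 mm, w = 11 N/mm, E = 205000.0 MPa
delta = 5 * w * L^4 / (384 * E * I)
= 5 * 11 * 5000.0^4 / (384 * 205000.0 * 2036533776.75)
= 0.2144 mm

0.2144 mm


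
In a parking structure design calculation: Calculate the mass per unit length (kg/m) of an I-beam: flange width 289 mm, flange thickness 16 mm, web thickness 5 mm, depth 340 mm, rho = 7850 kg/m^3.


A_flanges = 2 * 289 * 16 = 9248 mm^2
A_web = (340 - 2 * 16) * 5 = 1540 mm^2
A_total = 9248 + 1540 = 10788 mm^2 = 0.010788 m^2
Weight = rho * A = 7850 * 0.010788 = 84.6858 kg/m

84.6858 kg/m


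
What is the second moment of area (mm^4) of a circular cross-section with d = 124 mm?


r = d / 2 = 124 / 2 = 62.0 mm
I = pi * r^4 / 4 = pi * 62.0^4 / 4
= 11605307.16 mm^4

11605307.16 mm^4


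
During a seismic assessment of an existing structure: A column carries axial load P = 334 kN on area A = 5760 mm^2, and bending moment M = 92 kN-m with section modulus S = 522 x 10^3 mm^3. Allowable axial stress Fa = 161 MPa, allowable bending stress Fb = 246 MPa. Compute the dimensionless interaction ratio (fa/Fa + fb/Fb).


f_a = P / A = 334000.0 / 5760 = 57.9861 MPa
f_b = M / S = 92000000.0 / 522000.0 = 176.2452 MPa
Ratio = f_a / Fa + f_b / Fb
= 57.9861 / 161 + 176.2452 / 246
= 1.0766 (dimensionless)

1.0766 (dimensionless)


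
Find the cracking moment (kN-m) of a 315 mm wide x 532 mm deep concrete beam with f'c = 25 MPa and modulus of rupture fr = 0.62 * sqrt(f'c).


fr = 0.62 * sqrt(25) = 0.62 * 5.0 = 3.1 MPa
I = 315 * 532^3 / 12 = 3952430160.0 mm^4
y_t = 266.0 mm
M_cr = fr * I / y_t = 3.1 * 3952430160.0 / 266.0 N-mm
= 46.0622 kN-m

46.0622 kN-m


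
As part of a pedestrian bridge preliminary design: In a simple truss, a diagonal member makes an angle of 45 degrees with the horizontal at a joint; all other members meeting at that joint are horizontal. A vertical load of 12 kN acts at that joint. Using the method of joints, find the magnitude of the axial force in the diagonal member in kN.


At the joint, only the diagonal has a vertical component, so vertical equilibrium gives:
F * sin(45) = 12
F = 12 / sin(45)
= 12 / 0.707107
= 16.97 kN

16.97 kN


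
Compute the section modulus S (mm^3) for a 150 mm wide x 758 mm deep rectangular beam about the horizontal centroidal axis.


S = b * h^2 / 6
= 150 * 758^2 / 6
= 150 * 574564 / 6
= 14364100.0 mm^3

14364100.0 mm^3


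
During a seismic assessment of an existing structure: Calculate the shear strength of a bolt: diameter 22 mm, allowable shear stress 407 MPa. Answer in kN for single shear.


A = pi * d^2 / 4 = pi * 22^2 / 4 = 380.1327 mm^2
V = f_v * A / 1000 = 407 * 380.1327 / 1000
= 154.714 kN

154.714 kN


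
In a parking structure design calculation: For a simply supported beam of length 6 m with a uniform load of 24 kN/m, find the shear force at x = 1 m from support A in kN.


R_A = w * L / 2 = 24 * 6 / 2 = 72.0 kN
V(x) = R_A - w * x = 72.0 - 24 * 1
= 48.0 kN

48.0 kN


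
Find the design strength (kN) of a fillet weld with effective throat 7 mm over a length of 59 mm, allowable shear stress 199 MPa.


Strength = throat * length * allowable stress
= 7 * 59 * 199 N
= 82187 N
= 82.19 kN

82.19 kN


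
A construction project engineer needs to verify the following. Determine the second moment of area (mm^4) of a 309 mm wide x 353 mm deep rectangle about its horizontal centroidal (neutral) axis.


I = b * h^3 / 12
= 309 * 353^3 / 12
= 309 * 43986977 / 12
= 1132664657.75 mm^4

1132664657.75 mm^4


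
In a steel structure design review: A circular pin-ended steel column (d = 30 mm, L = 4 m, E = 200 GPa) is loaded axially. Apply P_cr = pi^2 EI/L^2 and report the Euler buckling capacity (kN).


I = pi * d^4 / 64 = 39760.78 mm^4
L = 4000.0 mm
P_cr = pi^2 * E * I / L^2
= 9.8696 * 200000.0 * 39760.78 / 4000.0^2
= 4905.29 N = 4.9053 kN

4.9053 kN


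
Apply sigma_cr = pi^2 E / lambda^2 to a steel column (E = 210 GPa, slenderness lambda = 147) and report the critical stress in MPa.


sigma_cr = pi^2 * E / lambda^2
= 9.8696 * 210000.0 / 147^2
= 9.8696 * 210000.0 / 21609
= 95.9145 MPa

95.9145 MPa


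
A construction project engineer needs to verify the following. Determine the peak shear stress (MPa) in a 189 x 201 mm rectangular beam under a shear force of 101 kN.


A = b * h = 189 * 201 = 37989 mm^2
V = 101 kN = 101000.0 N
tau_max = 1.5 * V / A = 1.5 * 101000.0 / 37989
= 3.988 MPa

3.988 MPa


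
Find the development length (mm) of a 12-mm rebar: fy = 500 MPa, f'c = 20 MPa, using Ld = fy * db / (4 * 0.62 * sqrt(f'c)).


Ld = (fy * db) / (4 * 0.62 * sqrt(f'c))
= (500 * 12) / (4 * 0.62 * sqrt(20))
= 6000 / 11.0909
= 540.98 mm

540.98 mm


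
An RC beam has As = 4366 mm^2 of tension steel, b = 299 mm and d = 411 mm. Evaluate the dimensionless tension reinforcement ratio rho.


rho = As / (b * d)
= 4366 / (299 * 411)
= 4366 / 122889
= 0.035528 (dimensionless)

0.035528 (dimensionless)


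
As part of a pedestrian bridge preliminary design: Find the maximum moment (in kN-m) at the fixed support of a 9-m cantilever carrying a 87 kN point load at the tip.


For a cantilever with a point load at the free end:
M_max = P * L = 87 * 9 = 783 kN-m

783 kN-m


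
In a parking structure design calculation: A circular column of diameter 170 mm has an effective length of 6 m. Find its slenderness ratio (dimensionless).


Radius of gyration r = d / 4 = 170 / 4 = 42.5 mm
L_eff = 6000.0 mm
Slenderness ratio = L / r = 6000.0 / 42.5 = 141.18 (dimensionless)

141.18 (dimensionless)


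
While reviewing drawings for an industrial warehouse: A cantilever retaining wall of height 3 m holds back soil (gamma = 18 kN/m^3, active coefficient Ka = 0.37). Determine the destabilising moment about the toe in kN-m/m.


Pa = 0.5 * Ka * gamma * H^2
= 0.5 * 0.37 * 18 * 3^2
= 29.97 kN/m
Arm = H / 3 = 3 / 3 = 1.0 m
Mo = Pa * arm = Pa * H / 3 = 29.97 * 3 / 3 = 29.97 kN-m/m

29.97 kN-m/m


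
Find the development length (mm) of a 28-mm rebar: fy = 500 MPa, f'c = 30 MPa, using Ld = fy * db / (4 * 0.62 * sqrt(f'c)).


Ld = (fy * db) / (4 * 0.62 * sqrt(f'c))
= (500 * 28) / (4 * 0.62 * sqrt(30))
= 14000 / 13.5835
= 1030.66 mm

1030.66 mm


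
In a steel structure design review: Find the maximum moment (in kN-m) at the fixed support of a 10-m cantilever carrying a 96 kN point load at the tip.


For a cantilever with a point load at the free end:
M_max = P * L = 96 * 10 = 960 kN-m

960 kN-m


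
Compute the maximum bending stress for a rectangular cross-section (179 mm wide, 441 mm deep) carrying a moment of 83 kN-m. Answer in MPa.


I = b * h^3 / 12 = 179 * 441^3 / 12 = 1279344638.25 mm^4
y = h / 2 = 441 / 2 = 220.5 mm
M = 83 kN-m = 83000000.0 N-mm
sigma = M * y / I = 83000000.0 * 220.5 / 1279344638.25
= 14.31 MPa

14.31 MPa


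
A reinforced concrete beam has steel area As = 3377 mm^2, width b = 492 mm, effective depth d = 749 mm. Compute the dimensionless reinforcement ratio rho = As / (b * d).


rho = As / (b * d)
= 3377 / (492 * 749)
= 3377 / 368508
= 0.009164 (dimensionless)

0.009164 (dimensionless)


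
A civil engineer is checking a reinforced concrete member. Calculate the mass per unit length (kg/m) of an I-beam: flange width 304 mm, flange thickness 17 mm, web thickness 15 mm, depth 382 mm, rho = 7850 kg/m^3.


A_flanges = 2 * 304 * 17 = 10336 mm^2
A_web = (382 - 2 * 17) * 15 = 5220 mm^2
A_total = 10336 + 5220 = 15556 mm^2 = 0.015556 m^2
Weight = rho * A = 7850 * 0.015556 = 122.1146 kg/m

122.1146 kg/m


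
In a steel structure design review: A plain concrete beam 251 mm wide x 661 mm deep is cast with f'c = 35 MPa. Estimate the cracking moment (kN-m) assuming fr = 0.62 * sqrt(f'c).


fr = 0.62 * sqrt(35) = 0.62 * 5.9161 = 3.668 MPa
I = 251 * 661^3 / 12 = 6040833335.92 mm^4
y_t = 330.5 mm
M_cr = fr * I / y_t = 3.668 * 6040833335.92 / 330.5 N-mm
= 67.0426 kN-m

67.0426 kN-m


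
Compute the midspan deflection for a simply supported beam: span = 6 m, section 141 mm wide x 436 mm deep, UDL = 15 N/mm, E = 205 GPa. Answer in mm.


I = 141 * 436^3 / 12 = 973861808.0 mm^4
L = 6000.0 mm, w = 15 N/mm, E = 205000.0 MPa
delta = 5 * w * L^4 / (384 * E * I)
= 5 * 15 * 6000.0^4 / (384 * 205000.0 * 973861808.0)
= 1.2679 mm

1.2679 mm


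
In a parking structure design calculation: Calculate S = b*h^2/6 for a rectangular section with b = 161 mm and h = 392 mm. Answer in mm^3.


S = b * h^2 / 6
= 161 * 392^2 / 6
= 161 * 153664 / 6
= 4123317.33 mm^3

4123317.33 mm^3


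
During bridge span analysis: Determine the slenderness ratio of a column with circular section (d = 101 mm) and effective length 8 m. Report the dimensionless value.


Radius of gyration r = d / 4 = 101 / 4 = 25.25 mm
L_eff = 8000.0 mm
Slenderness ratio = L / r = 8000.0 / 25.25 = 316.83 (dimensionless)

316.83 (dimensionless)


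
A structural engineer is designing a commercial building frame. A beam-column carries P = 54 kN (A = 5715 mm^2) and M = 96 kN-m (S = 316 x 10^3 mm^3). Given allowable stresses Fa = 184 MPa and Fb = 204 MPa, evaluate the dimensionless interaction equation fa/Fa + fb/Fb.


f_a = P / A = 54000.0 / 5715 = 9.4488 MPa
f_b = M / S = 96000000.0 / 316000.0 = 303.7975 MPa
Ratio = f_a / Fa + f_b / Fb
= 9.4488 / 184 + 303.7975 / 204
= 1.5406 (dimensionless)

1.5406 (dimensionless)


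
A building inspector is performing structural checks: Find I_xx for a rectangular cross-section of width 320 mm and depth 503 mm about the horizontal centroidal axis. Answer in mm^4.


I = b * h^3 / 12
= 320 * 503^3 / 12
= 320 * 127263527 / 12
= 3393694053.33 mm^4

3393694053.33 mm^4


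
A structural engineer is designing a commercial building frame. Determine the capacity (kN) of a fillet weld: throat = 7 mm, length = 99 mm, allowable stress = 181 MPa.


Strength = throat * length * allowable stress
= 7 * 99 * 181 N
= 125433 N
= 125.43 kN

125.43 kN


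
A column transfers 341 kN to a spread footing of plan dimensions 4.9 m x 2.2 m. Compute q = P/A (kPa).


A = 4.9 * 2.2 = 10.78 m^2
q = P / A = 341 / 10.78
= 31.6327 kPa

31.6327 kPa


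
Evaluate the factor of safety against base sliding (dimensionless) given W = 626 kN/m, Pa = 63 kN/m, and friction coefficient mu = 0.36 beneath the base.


Resisting force = mu * W = 0.36 * 626 = 225.36 kN/m
FOS = Resisting / Driving = 225.36 / 63
= 3.5771 (dimensionless)

3.5771 (dimensionless)


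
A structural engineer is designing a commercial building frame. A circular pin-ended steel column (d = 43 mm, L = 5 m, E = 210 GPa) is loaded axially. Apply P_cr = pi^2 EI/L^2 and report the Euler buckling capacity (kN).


I = pi * d^4 / 64 = 167820.0 mm^4
L = 5000.0 mm
P_cr = pi^2 * E * I / L^2
= 9.8696 * 210000.0 * 167820.0 / 5000.0^2
= 13913.06 N = 13.9131 kN

13.9131 kN


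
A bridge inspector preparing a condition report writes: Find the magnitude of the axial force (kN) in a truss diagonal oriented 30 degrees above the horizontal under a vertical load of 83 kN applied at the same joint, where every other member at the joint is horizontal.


At the joint, only the diagonal has a vertical component, so vertical equilibrium gives:
F * sin(30) = 83
F = 83 / sin(30)
= 83 / 0.5
= 166.0 kN

166.0 kN


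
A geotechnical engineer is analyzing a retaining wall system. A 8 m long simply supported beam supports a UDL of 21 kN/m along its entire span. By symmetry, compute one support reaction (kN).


Total load = w * L = 21 * 8 = 168 kN
By symmetry, each reaction R = total / 2 = 168 / 2 = 84.0 kN

84.0 kN


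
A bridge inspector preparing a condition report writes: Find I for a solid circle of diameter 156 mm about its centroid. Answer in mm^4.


r = d / 2 = 156 / 2 = 78.0 mm
I = pi * r^4 / 4 = pi * 78.0^4 / 4
= 29071557.0 mm^4

29071557.0 mm^4


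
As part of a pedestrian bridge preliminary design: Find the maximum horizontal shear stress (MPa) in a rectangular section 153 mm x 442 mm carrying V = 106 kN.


A = b * h = 153 * 442 = 67626 mm^2
V = 106 kN = 106000.0 N
tau_max = 1.5 * V / A = 1.5 * 106000.0 / 67626
= 2.3512 MPa

2.3512 MPa


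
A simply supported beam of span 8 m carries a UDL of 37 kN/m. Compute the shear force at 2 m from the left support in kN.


R_A = w * L / 2 = 37 * 8 / 2 = 148.0 kN
V(x) = R_A - w * x = 148.0 - 37 * 2
= 74.0 kN

74.0 kN


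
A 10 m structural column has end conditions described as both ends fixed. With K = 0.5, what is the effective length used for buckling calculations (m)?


L_eff = K * L
= 0.5 * 10
= 5.0 m

5.0 m


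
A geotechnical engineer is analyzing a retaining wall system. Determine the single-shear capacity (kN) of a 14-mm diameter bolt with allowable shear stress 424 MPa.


A = pi * d^2 / 4 = pi * 14^2 / 4 = 153.938 mm^2
V = f_v * A / 1000 = 424 * 153.938 / 1000
= 65.2697 kN

65.2697 kN


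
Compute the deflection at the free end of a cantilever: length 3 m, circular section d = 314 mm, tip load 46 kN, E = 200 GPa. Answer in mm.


I = pi * d^4 / 64 = pi * 314^4 / 64 = 477186876.19 mm^4
L = 3000.0 mm, P = 46000.0 N, E = 200000.0 MPa
delta = P * L^3 / (3 * E * I)
= 46000.0 * 3000.0^3 / (3 * 200000.0 * 477186876.19)
= 4.3379 mm

4.3379 mm


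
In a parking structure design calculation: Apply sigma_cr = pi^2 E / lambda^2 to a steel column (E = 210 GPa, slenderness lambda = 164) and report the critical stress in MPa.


sigma_cr = pi^2 * E / lambda^2
= 9.8696 * 210000.0 / 164^2
= 9.8696 * 210000.0 / 26896
= 77.0604 MPa

77.0604 MPa


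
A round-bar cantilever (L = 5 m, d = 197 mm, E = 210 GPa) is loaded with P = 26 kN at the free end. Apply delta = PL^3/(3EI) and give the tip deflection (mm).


I = pi * d^4 / 64 = pi * 197^4 / 64 = 73932399.8 mm^4
L = 5000.0 mm, P = 26000.0 N, E = 210000.0 MPa
delta = P * L^3 / (3 * E * I)
= 26000.0 * 5000.0^3 / (3 * 210000.0 * 73932399.8)
= 69.7763 mm

69.7763 mm


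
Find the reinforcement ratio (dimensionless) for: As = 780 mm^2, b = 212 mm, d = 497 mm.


rho = As / (b * d)
= 780 / (212 * 497)
= 780 / 105364
= 0.007403 (dimensionless)

0.007403 (dimensionless)


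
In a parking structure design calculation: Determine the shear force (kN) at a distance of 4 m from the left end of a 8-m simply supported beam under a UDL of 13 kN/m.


R_A = w * L / 2 = 13 * 8 / 2 = 52.0 kN
V(x) = R_A - w * x = 52.0 - 13 * 4
= 0.0 kN

0.0 kN


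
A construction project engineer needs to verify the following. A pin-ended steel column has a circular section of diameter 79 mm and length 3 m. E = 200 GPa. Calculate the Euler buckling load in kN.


I = pi * d^4 / 64 = 1911957.63 mm^4
L = 3000.0 mm
P_cr = pi^2 * E * I / L^2
= 9.8696 * 200000.0 * 1911957.63 / 3000.0^2
= 419339.23 N = 419.3392 kN

419.3392 kN


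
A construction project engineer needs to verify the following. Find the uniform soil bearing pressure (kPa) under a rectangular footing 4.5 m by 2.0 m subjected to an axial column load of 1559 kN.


A = 4.5 * 2.0 = 9.0 m^2
q = P / A = 1559 / 9.0
= 173.2222 kPa

173.2222 kPa


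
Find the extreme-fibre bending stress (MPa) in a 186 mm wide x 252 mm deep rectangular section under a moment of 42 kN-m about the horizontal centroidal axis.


I = b * h^3 / 12 = 186 * 252^3 / 12 = 248046624.0 mm^4
y = h / 2 = 252 / 2 = 126.0 mm
M = 42 kN-m = 42000000.0 N-mm
sigma = M * y / I = 42000000.0 * 126.0 / 248046624.0
= 21.33 MPa

21.33 MPa


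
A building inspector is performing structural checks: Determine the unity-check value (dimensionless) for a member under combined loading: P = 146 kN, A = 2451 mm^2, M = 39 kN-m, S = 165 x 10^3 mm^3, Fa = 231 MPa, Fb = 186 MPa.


f_a = P / A = 146000.0 / 2451 = 59.5675 MPa
f_b = M / S = 39000000.0 / 165000.0 = 236.3636 MPa
Ratio = f_a / Fa + f_b / Fb
= 59.5675 / 231 + 236.3636 / 186
= 1.5286 (dimensionless)

1.5286 (dimensionless)


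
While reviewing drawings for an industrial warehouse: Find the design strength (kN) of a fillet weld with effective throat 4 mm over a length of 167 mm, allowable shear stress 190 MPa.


Strength = throat * length * allowable stress
= 4 * 167 * 190 N
= 126920 N
= 126.92 kN

126.92 kN


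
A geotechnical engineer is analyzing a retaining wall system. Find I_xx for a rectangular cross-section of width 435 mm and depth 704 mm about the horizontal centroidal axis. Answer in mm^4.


I = b * h^3 / 12
= 435 * 704^3 / 12
= 435 * 348913664 / 12
= 12648120320.0 mm^4

12648120320.0 mm^4


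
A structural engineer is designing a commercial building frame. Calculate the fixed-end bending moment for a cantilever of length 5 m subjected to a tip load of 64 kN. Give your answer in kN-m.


For a cantilever with a point load at the free end:
M_max = P * L = 64 * 5 = 320 kN-m

320 kN-m


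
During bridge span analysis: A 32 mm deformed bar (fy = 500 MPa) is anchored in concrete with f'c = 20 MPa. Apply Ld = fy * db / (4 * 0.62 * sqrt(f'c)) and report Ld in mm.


Ld = (fy * db) / (4 * 0.62 * sqrt(f'c))
= (500 * 32) / (4 * 0.62 * sqrt(20))
= 16000 / 11.0909
= 1442.62 mm

1442.62 mm


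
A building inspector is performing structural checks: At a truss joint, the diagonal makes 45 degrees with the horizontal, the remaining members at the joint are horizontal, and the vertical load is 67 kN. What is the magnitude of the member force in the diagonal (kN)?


At the joint, only the diagonal has a vertical component, so vertical equilibrium gives:
F * sin(45) = 67
F = 67 / sin(45)
= 67 / 0.707107
= 94.75 kN

94.75 kN


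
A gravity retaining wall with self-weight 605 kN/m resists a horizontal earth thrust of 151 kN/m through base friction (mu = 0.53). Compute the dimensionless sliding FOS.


Resisting force = mu * W = 0.53 * 605 = 320.65 kN/m
FOS = Resisting / Driving = 320.65 / 151
= 2.1235 (dimensionless)

2.1235 (dimensionless)


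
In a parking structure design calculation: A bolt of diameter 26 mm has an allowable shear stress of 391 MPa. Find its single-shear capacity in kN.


A = pi * d^2 / 4 = pi * 26^2 / 4 = 530.9292 mm^2
V = f_v * A / 1000 = 391 * 530.9292 / 1000
= 207.5933 kN

207.5933 kN


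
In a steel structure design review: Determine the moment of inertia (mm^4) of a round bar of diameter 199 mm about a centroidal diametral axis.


r = d / 2 = 199 / 2 = 99.5 mm
I = pi * r^4 / 4 = pi * 99.5^4 / 4
= 76980761.76 mm^4

76980761.76 mm^4


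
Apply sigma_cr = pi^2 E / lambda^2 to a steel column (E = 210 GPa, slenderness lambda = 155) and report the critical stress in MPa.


sigma_cr = pi^2 * E / lambda^2
= 9.8696 * 210000.0 / 155^2
= 9.8696 * 210000.0 / 24025
= 86.2692 MPa

86.2692 MPa


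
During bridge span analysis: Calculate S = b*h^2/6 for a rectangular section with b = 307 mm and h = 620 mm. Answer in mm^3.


S = b * h^2 / 6
= 307 * 620^2 / 6
= 307 * 384400 / 6
= 19668466.67 mm^3

19668466.67 mm^3


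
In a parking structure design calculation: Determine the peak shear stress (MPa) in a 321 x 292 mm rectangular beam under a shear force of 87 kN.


A = b * h = 321 * 292 = 93732 mm^2
V = 87 kN = 87000.0 N
tau_max = 1.5 * V / A = 1.5 * 87000.0 / 93732
= 1.3923 MPa

1.3923 MPa


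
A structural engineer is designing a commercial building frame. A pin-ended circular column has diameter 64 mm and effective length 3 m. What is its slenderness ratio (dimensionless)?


Radius of gyration r = d / 4 = 64 / 4 = 16.0 mm
L_eff = 3000.0 mm
Slenderness ratio = L / r = 3000.0 / 16.0 = 187.5 (dimensionless)

187.5 (dimensionless)


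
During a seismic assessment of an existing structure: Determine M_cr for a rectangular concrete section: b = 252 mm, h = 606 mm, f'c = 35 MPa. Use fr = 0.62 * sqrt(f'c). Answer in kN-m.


fr = 0.62 * sqrt(35) = 0.62 * 5.9161 = 3.668 MPa
I = 252 * 606^3 / 12 = 4673445336.0 mm^4
y_t = 303.0 mm
M_cr = fr * I / y_t = 3.668 * 4673445336.0 / 303.0 N-mm
= 56.5744 kN-m

56.5744 kN-m


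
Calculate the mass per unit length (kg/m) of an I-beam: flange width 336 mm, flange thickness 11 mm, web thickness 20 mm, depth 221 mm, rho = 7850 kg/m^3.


A_flanges = 2 * 336 * 11 = 7392 mm^2
A_web = (221 - 2 * 11) * 20 = 3980 mm^2
A_total = 7392 + 3980 = 11372 mm^2 = 0.011372 m^2
Weight = rho * A = 7850 * 0.011372 = 89.2702 kg/m

89.2702 kg/m


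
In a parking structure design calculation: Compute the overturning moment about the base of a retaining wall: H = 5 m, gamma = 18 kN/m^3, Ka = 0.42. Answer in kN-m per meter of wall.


Pa = 0.5 * Ka * gamma * H^2
= 0.5 * 0.42 * 18 * 5^2
= 94.5 kN/m
Arm = H / 3 = 5 / 3 = 1.6667 m
Mo = Pa * arm = Pa * H / 3 = 94.5 * 5 / 3 = 157.5 kN-m/m

157.5 kN-m/m


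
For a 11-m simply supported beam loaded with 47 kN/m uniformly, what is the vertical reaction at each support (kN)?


Total load = w * L = 47 * 11 = 517 kN
By symmetry, each reaction R = total / 2 = 517 / 2 = 258.5 kN

258.5 kN


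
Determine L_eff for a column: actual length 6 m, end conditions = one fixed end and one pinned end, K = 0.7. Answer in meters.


L_eff = K * L
= 0.7 * 6
= 4.2 m

4.2 m


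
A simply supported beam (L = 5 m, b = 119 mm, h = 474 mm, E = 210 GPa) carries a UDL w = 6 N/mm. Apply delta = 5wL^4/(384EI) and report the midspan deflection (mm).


I = 119 * 474^3 / 12 = 1056089538.0 mm^4
L = 5000.0 mm, w = 6 N/mm, E = 210000.0 MPa
delta = 5 * w * L^4 / (384 * E * I)
= 5 * 6 * 5000.0^4 / (384 * 210000.0 * 1056089538.0)
= 0.2202 mm

0.2202 mm


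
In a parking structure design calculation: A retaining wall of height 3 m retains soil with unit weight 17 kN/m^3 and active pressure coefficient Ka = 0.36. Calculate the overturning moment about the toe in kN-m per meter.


Pa = 0.5 * Ka * gamma * H^2
= 0.5 * 0.36 * 17 * 3^2
= 27.54 kN/m
Arm = H / 3 = 3 / 3 = 1.0 m
Mo = Pa * arm = Pa * H / 3 = 27.54 * 3 / 3 = 27.54 kN-m/m

27.54 kN-m/m


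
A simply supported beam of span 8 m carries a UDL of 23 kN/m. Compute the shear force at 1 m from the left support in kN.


R_A = w * L / 2 = 23 * 8 / 2 = 92.0 kN
V(x) = R_A - w * x = 92.0 - 23 * 1
= 69.0 kN

69.0 kN


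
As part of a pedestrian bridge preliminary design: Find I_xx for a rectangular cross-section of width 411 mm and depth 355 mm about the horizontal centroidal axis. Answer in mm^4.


I = b * h^3 / 12
= 411 * 355^3 / 12
= 411 * 44738875 / 12
= 1532306468.75 mm^4

1532306468.75 mm^4


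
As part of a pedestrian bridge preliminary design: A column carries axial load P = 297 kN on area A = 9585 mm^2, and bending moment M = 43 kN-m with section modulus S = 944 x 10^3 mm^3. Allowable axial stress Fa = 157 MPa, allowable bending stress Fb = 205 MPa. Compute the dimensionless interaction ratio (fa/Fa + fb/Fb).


f_a = P / A = 297000.0 / 9585 = 30.9859 MPa
f_b = M / S = 43000000.0 / 944000.0 = 45.5508 MPa
Ratio = f_a / Fa + f_b / Fb
= 30.9859 / 157 + 45.5508 / 205
= 0.4196 (dimensionless)

0.4196 (dimensionless)


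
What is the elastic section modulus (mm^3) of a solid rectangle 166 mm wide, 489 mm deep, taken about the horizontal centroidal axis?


S = b * h^2 / 6
= 166 * 489^2 / 6
= 166 * 239121 / 6
= 6615681.0 mm^3

6615681.0 mm^3


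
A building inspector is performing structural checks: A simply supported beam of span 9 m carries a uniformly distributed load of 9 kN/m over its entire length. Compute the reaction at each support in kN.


Total load = w * L = 9 * 9 = 81 kN
By symmetry, each reaction R = total / 2 = 81 / 2 = 40.5 kN

40.5 kN


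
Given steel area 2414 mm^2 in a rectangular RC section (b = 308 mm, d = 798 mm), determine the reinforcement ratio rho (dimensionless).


rho = As / (b * d)
= 2414 / (308 * 798)
= 2414 / 245784
= 0.009822 (dimensionless)

0.009822 (dimensionless)


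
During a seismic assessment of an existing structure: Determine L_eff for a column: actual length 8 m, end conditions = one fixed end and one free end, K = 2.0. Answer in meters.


L_eff = K * L
= 2.0 * 8
= 16.0 m

16.0 m


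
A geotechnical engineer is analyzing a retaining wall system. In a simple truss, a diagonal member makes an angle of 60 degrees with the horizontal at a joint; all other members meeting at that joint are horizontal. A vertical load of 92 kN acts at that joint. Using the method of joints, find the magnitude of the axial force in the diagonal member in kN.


At the joint, only the diagonal has a vertical component, so vertical equilibrium gives:
F * sin(60) = 92
F = 92 / sin(60)
= 92 / 0.866025
= 106.23 kN

106.23 kN


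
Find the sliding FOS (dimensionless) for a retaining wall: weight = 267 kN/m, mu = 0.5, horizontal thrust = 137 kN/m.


Resisting force = mu * W = 0.5 * 267 = 133.5 kN/m
FOS = Resisting / Driving = 133.5 / 137
= 0.9745 (dimensionless)

0.9745 (dimensionless)


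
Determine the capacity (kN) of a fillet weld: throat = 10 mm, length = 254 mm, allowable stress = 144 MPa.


Strength = throat * length * allowable stress
= 10 * 254 * 144 N
= 365760 N
= 365.76 kN

365.76 kN


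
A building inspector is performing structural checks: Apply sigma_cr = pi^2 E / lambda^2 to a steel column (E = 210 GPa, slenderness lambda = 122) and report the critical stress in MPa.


sigma_cr = pi^2 * E / lambda^2
= 9.8696 * 210000.0 / 122^2
= 9.8696 * 210000.0 / 14884
= 139.2513 MPa

139.2513 MPa


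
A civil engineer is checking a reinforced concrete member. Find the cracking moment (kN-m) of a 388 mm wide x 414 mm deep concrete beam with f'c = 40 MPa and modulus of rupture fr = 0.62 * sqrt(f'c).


fr = 0.62 * sqrt(40) = 0.62 * 6.3246 = 3.9212 MPa
I = 388 * 414^3 / 12 = 2294306856.0 mm^4
y_t = 207.0 mm
M_cr = fr * I / y_t = 3.9212 * 2294306856.0 / 207.0 N-mm
= 43.4613 kN-m

43.4613 kN-m
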